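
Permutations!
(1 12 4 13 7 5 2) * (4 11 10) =(1 12 11 10 4 13 7 5 2) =[0, 12, 1, 3, 13, 2, 6, 5, 8, 9, 4, 10, 11, 7]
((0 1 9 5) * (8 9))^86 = ((0 1 8 9 5))^86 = (0 1 8 9 5)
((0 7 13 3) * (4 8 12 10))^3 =(0 3 13 7)(4 10 12 8)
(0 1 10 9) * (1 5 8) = (0 5 8 1 10 9) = [5, 10, 2, 3, 4, 8, 6, 7, 1, 0, 9]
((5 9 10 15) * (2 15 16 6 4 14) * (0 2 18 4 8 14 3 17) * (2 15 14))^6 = ((0 15 5 9 10 16 6 8 2 14 18 4 3 17))^6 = (0 6 3 10 18 5 2)(4 9 14 15 8 17 16)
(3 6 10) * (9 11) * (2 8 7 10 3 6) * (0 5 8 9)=(0 5 8 7 10 6 3 2 9 11)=[5, 1, 9, 2, 4, 8, 3, 10, 7, 11, 6, 0]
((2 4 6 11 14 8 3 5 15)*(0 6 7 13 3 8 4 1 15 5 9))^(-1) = (0 9 3 13 7 4 14 11 6)(1 2 15)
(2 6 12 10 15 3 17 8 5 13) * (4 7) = (2 6 12 10 15 3 17 8 5 13)(4 7) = [0, 1, 6, 17, 7, 13, 12, 4, 5, 9, 15, 11, 10, 2, 14, 3, 16, 8]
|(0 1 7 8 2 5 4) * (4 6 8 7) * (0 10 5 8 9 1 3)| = 6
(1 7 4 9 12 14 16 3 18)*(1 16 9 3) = (1 7 4 3 18 16)(9 12 14) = [0, 7, 2, 18, 3, 5, 6, 4, 8, 12, 10, 11, 14, 13, 9, 15, 1, 17, 16]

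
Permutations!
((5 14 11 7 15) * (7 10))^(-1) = ((5 14 11 10 7 15))^(-1) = (5 15 7 10 11 14)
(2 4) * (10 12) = (2 4)(10 12) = [0, 1, 4, 3, 2, 5, 6, 7, 8, 9, 12, 11, 10]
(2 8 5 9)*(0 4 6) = (0 4 6)(2 8 5 9) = [4, 1, 8, 3, 6, 9, 0, 7, 5, 2]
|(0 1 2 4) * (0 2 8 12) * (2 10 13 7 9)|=12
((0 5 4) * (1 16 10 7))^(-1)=(0 4 5)(1 7 10 16)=((0 5 4)(1 16 10 7))^(-1)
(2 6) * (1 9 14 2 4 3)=[0, 9, 6, 1, 3, 5, 4, 7, 8, 14, 10, 11, 12, 13, 2]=(1 9 14 2 6 4 3)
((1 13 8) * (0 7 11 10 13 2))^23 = ((0 7 11 10 13 8 1 2))^23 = (0 2 1 8 13 10 11 7)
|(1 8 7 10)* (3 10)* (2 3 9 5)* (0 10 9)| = |(0 10 1 8 7)(2 3 9 5)| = 20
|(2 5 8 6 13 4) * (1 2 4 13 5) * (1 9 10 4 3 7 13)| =|(1 2 9 10 4 3 7 13)(5 8 6)| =24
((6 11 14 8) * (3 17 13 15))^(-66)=((3 17 13 15)(6 11 14 8))^(-66)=(3 13)(6 14)(8 11)(15 17)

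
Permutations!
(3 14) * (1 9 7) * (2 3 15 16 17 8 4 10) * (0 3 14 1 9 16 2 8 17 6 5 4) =(17)(0 3 1 16 6 5 4 10 8)(2 14 15)(7 9) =[3, 16, 14, 1, 10, 4, 5, 9, 0, 7, 8, 11, 12, 13, 15, 2, 6, 17]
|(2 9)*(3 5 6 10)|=4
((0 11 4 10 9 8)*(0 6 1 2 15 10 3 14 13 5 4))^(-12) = (1 15 9 6 2 10 8)(3 5 14 4 13)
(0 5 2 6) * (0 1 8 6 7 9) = (0 5 2 7 9)(1 8 6) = [5, 8, 7, 3, 4, 2, 1, 9, 6, 0]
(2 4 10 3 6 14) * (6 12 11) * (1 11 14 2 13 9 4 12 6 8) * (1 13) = (1 11 8 13 9 4 10 3 6 2 12 14) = [0, 11, 12, 6, 10, 5, 2, 7, 13, 4, 3, 8, 14, 9, 1]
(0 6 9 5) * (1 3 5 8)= (0 6 9 8 1 3 5)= [6, 3, 2, 5, 4, 0, 9, 7, 1, 8]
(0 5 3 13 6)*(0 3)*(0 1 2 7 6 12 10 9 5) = (1 2 7 6 3 13 12 10 9 5) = [0, 2, 7, 13, 4, 1, 3, 6, 8, 5, 9, 11, 10, 12]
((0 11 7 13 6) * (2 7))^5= (0 6 13 7 2 11)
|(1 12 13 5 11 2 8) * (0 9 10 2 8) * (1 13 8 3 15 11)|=|(0 9 10 2)(1 12 8 13 5)(3 15 11)|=60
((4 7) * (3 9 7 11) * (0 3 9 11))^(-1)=((0 3 11 9 7 4))^(-1)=(0 4 7 9 11 3)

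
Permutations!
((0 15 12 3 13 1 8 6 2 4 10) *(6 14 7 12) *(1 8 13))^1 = ((0 15 6 2 4 10)(1 13 8 14 7 12 3))^1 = (0 15 6 2 4 10)(1 13 8 14 7 12 3)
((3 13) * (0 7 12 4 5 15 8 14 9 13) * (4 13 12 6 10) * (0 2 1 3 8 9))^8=((0 7 6 10 4 5 15 9 12 13 8 14)(1 3 2))^8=(0 12 4)(1 2 3)(5 7 13)(6 8 15)(9 10 14)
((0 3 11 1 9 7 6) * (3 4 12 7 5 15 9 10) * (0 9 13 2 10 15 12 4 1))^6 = ((0 1 15 13 2 10 3 11)(5 12 7 6 9))^6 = (0 3 2 15)(1 11 10 13)(5 12 7 6 9)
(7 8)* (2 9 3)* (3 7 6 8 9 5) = (2 5 3)(6 8)(7 9) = [0, 1, 5, 2, 4, 3, 8, 9, 6, 7]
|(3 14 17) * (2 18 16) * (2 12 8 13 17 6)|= 10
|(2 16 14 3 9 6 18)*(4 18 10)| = 9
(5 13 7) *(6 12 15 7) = (5 13 6 12 15 7) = [0, 1, 2, 3, 4, 13, 12, 5, 8, 9, 10, 11, 15, 6, 14, 7]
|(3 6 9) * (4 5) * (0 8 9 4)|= |(0 8 9 3 6 4 5)|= 7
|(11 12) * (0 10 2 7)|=4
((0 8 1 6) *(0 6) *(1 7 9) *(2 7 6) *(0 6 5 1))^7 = (0 9 7 2 6 1 5 8) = ((0 8 5 1 6 2 7 9))^7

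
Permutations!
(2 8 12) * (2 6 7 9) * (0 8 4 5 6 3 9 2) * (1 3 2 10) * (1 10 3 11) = (0 8 12 2 4 5 6 7 3 9)(1 11) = [8, 11, 4, 9, 5, 6, 7, 3, 12, 0, 10, 1, 2]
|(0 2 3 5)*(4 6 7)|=12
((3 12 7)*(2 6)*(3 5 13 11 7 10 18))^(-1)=((2 6)(3 12 10 18)(5 13 11 7))^(-1)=(2 6)(3 18 10 12)(5 7 11 13)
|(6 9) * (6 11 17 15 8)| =|(6 9 11 17 15 8)| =6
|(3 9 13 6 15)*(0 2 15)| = |(0 2 15 3 9 13 6)| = 7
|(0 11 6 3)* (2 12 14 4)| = 4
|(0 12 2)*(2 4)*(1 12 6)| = 6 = |(0 6 1 12 4 2)|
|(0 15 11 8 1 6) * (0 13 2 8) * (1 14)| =6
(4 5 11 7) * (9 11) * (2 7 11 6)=(11)(2 7 4 5 9 6)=[0, 1, 7, 3, 5, 9, 2, 4, 8, 6, 10, 11]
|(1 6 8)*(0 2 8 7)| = 6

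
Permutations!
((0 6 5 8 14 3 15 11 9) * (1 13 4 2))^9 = ((0 6 5 8 14 3 15 11 9)(1 13 4 2))^9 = (15)(1 13 4 2)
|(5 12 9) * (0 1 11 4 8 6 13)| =21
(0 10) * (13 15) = (0 10)(13 15) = [10, 1, 2, 3, 4, 5, 6, 7, 8, 9, 0, 11, 12, 15, 14, 13]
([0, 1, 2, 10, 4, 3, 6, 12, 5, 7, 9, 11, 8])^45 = [0, 1, 2, 7, 4, 9, 6, 5, 10, 8, 12, 11, 3]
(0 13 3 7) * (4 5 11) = (0 13 3 7)(4 5 11) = [13, 1, 2, 7, 5, 11, 6, 0, 8, 9, 10, 4, 12, 3]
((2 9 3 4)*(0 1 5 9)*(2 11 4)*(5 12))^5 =((0 1 12 5 9 3 2)(4 11))^5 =(0 3 5 1 2 9 12)(4 11)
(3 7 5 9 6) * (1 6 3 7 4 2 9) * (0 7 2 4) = (0 7 5 1 6 2 9 3) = [7, 6, 9, 0, 4, 1, 2, 5, 8, 3]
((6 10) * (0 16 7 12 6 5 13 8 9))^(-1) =((0 16 7 12 6 10 5 13 8 9))^(-1) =(0 9 8 13 5 10 6 12 7 16)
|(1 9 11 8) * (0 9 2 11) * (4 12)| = |(0 9)(1 2 11 8)(4 12)| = 4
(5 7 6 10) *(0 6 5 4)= (0 6 10 4)(5 7)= [6, 1, 2, 3, 0, 7, 10, 5, 8, 9, 4]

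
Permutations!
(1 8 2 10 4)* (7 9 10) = (1 8 2 7 9 10 4) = [0, 8, 7, 3, 1, 5, 6, 9, 2, 10, 4]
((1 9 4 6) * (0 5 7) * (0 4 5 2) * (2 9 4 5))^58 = ((0 9 2)(1 4 6)(5 7))^58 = (0 9 2)(1 4 6)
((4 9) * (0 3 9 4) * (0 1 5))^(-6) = (0 5 1 9 3)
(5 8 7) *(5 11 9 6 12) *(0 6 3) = (0 6 12 5 8 7 11 9 3) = [6, 1, 2, 0, 4, 8, 12, 11, 7, 3, 10, 9, 5]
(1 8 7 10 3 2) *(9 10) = (1 8 7 9 10 3 2) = [0, 8, 1, 2, 4, 5, 6, 9, 7, 10, 3]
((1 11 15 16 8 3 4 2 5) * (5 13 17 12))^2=((1 11 15 16 8 3 4 2 13 17 12 5))^2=(1 15 8 4 13 12)(2 17 5 11 16 3)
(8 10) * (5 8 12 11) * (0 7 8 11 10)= (0 7 8)(5 11)(10 12)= [7, 1, 2, 3, 4, 11, 6, 8, 0, 9, 12, 5, 10]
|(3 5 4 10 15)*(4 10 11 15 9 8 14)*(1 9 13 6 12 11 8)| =|(1 9)(3 5 10 13 6 12 11 15)(4 8 14)| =24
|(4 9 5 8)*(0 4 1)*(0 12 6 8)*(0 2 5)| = |(0 4 9)(1 12 6 8)(2 5)| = 12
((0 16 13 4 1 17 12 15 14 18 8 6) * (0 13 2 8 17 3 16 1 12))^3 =((0 1 3 16 2 8 6 13 4 12 15 14 18 17))^3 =(0 16 6 12 18 1 2 13 15 17 3 8 4 14)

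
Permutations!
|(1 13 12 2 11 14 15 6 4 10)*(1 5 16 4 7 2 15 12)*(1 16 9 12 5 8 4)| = |(1 13 16)(2 11 14 5 9 12 15 6 7)(4 10 8)| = 9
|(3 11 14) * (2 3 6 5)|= |(2 3 11 14 6 5)|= 6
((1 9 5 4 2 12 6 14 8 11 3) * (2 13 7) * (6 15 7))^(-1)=((1 9 5 4 13 6 14 8 11 3)(2 12 15 7))^(-1)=(1 3 11 8 14 6 13 4 5 9)(2 7 15 12)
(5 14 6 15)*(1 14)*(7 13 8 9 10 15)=(1 14 6 7 13 8 9 10 15 5)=[0, 14, 2, 3, 4, 1, 7, 13, 9, 10, 15, 11, 12, 8, 6, 5]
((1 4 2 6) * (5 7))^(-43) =((1 4 2 6)(5 7))^(-43) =(1 4 2 6)(5 7)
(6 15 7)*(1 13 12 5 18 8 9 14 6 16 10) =(1 13 12 5 18 8 9 14 6 15 7 16 10) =[0, 13, 2, 3, 4, 18, 15, 16, 9, 14, 1, 11, 5, 12, 6, 7, 10, 17, 8]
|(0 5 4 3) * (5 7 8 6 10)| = |(0 7 8 6 10 5 4 3)| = 8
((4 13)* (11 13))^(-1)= ((4 11 13))^(-1)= (4 13 11)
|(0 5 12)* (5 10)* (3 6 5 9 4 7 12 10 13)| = 10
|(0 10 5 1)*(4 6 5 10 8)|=6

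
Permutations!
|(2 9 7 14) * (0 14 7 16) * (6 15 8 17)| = 20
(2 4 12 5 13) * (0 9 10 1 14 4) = [9, 14, 0, 3, 12, 13, 6, 7, 8, 10, 1, 11, 5, 2, 4] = (0 9 10 1 14 4 12 5 13 2)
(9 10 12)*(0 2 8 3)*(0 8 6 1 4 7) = [2, 4, 6, 8, 7, 5, 1, 0, 3, 10, 12, 11, 9] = (0 2 6 1 4 7)(3 8)(9 10 12)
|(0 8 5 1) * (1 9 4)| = |(0 8 5 9 4 1)| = 6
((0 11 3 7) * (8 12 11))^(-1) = (0 7 3 11 12 8)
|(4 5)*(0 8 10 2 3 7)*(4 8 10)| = |(0 10 2 3 7)(4 5 8)| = 15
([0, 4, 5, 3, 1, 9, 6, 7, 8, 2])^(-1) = [0, 4, 9, 3, 1, 2, 6, 7, 8, 5]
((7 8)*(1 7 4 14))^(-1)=((1 7 8 4 14))^(-1)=(1 14 4 8 7)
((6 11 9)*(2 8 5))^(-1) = (2 5 8)(6 9 11)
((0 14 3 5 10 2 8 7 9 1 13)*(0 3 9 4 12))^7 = ((0 14 9 1 13 3 5 10 2 8 7 4 12))^7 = (0 10 14 2 9 8 1 7 13 4 3 12 5)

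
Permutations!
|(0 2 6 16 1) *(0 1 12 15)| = |(0 2 6 16 12 15)| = 6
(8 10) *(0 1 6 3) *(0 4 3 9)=(0 1 6 9)(3 4)(8 10)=[1, 6, 2, 4, 3, 5, 9, 7, 10, 0, 8]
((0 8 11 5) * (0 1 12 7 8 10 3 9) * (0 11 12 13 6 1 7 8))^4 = ((0 10 3 9 11 5 7)(1 13 6)(8 12))^4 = (0 11 10 5 3 7 9)(1 13 6)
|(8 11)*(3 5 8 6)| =5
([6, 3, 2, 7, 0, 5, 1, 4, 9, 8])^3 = (0 3)(1 4)(6 7)(8 9)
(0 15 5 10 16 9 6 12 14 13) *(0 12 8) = [15, 1, 2, 3, 4, 10, 8, 7, 0, 6, 16, 11, 14, 12, 13, 5, 9] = (0 15 5 10 16 9 6 8)(12 14 13)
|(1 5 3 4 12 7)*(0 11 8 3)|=9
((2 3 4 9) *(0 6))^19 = ((0 6)(2 3 4 9))^19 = (0 6)(2 9 4 3)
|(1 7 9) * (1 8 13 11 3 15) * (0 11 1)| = 20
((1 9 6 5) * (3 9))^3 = ((1 3 9 6 5))^3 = (1 6 3 5 9)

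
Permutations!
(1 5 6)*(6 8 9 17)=(1 5 8 9 17 6)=[0, 5, 2, 3, 4, 8, 1, 7, 9, 17, 10, 11, 12, 13, 14, 15, 16, 6]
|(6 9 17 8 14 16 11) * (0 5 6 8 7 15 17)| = |(0 5 6 9)(7 15 17)(8 14 16 11)| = 12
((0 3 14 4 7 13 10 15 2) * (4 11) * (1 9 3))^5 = ((0 1 9 3 14 11 4 7 13 10 15 2))^5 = (0 11 15 3 13 1 4 2 14 10 9 7)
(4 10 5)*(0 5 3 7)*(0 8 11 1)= (0 5 4 10 3 7 8 11 1)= [5, 0, 2, 7, 10, 4, 6, 8, 11, 9, 3, 1]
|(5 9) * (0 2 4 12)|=4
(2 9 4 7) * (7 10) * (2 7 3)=[0, 1, 9, 2, 10, 5, 6, 7, 8, 4, 3]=(2 9 4 10 3)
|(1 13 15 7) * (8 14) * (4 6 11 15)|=|(1 13 4 6 11 15 7)(8 14)|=14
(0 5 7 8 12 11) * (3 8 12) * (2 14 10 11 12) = (0 5 7 2 14 10 11)(3 8) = [5, 1, 14, 8, 4, 7, 6, 2, 3, 9, 11, 0, 12, 13, 10]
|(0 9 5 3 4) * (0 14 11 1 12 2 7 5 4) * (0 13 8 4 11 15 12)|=20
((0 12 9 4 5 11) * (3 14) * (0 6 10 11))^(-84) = ((0 12 9 4 5)(3 14)(6 10 11))^(-84) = (14)(0 12 9 4 5)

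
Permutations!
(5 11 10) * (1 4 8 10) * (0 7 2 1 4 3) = (0 7 2 1 3)(4 8 10 5 11) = [7, 3, 1, 0, 8, 11, 6, 2, 10, 9, 5, 4]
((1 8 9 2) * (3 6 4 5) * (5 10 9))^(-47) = ((1 8 5 3 6 4 10 9 2))^(-47) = (1 9 4 3 8 2 10 6 5)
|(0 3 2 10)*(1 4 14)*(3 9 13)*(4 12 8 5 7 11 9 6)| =|(0 6 4 14 1 12 8 5 7 11 9 13 3 2 10)| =15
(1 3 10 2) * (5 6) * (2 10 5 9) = [0, 3, 1, 5, 4, 6, 9, 7, 8, 2, 10] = (10)(1 3 5 6 9 2)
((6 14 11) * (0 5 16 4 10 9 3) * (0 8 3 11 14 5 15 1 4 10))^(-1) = (0 4 1 15)(3 8)(5 6 11 9 10 16)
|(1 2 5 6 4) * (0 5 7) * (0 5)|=6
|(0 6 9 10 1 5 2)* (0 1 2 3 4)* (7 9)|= |(0 6 7 9 10 2 1 5 3 4)|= 10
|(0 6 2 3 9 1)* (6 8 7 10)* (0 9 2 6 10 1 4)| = 6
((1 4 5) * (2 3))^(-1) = ((1 4 5)(2 3))^(-1) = (1 5 4)(2 3)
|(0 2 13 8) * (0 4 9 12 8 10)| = 4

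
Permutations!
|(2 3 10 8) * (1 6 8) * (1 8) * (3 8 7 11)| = |(1 6)(2 8)(3 10 7 11)| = 4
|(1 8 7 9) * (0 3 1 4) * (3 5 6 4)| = 20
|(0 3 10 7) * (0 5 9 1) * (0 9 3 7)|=|(0 7 5 3 10)(1 9)|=10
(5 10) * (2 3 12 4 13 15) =(2 3 12 4 13 15)(5 10) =[0, 1, 3, 12, 13, 10, 6, 7, 8, 9, 5, 11, 4, 15, 14, 2]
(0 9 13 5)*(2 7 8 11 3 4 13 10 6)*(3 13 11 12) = (0 9 10 6 2 7 8 12 3 4 11 13 5) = [9, 1, 7, 4, 11, 0, 2, 8, 12, 10, 6, 13, 3, 5]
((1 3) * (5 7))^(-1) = ((1 3)(5 7))^(-1) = (1 3)(5 7)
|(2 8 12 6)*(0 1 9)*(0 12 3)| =8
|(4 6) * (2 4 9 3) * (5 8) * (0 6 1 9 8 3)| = |(0 6 8 5 3 2 4 1 9)| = 9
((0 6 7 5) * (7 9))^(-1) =(0 5 7 9 6)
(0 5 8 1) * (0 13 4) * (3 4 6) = (0 5 8 1 13 6 3 4) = [5, 13, 2, 4, 0, 8, 3, 7, 1, 9, 10, 11, 12, 6]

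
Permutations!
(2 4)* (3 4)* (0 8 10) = (0 8 10)(2 3 4) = [8, 1, 3, 4, 2, 5, 6, 7, 10, 9, 0]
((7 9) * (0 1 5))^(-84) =(9)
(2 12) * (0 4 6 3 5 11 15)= (0 4 6 3 5 11 15)(2 12)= [4, 1, 12, 5, 6, 11, 3, 7, 8, 9, 10, 15, 2, 13, 14, 0]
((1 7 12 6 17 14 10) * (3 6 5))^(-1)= (1 10 14 17 6 3 5 12 7)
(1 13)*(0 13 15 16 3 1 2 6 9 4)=(0 13 2 6 9 4)(1 15 16 3)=[13, 15, 6, 1, 0, 5, 9, 7, 8, 4, 10, 11, 12, 2, 14, 16, 3]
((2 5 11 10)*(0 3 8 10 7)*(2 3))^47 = ((0 2 5 11 7)(3 8 10))^47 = (0 5 7 2 11)(3 10 8)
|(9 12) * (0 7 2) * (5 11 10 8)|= |(0 7 2)(5 11 10 8)(9 12)|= 12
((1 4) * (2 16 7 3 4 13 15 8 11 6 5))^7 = ((1 13 15 8 11 6 5 2 16 7 3 4))^7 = (1 2 15 7 11 4 5 13 16 8 3 6)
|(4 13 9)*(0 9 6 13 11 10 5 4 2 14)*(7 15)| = |(0 9 2 14)(4 11 10 5)(6 13)(7 15)| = 4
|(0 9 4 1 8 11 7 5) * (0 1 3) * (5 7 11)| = 12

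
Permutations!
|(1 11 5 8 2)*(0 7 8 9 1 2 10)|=|(0 7 8 10)(1 11 5 9)|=4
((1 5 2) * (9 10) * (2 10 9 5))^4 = ((1 2)(5 10))^4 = (10)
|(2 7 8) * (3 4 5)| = |(2 7 8)(3 4 5)| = 3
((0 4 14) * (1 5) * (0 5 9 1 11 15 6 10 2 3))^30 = (15)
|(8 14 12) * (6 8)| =4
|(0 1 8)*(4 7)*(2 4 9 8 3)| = 8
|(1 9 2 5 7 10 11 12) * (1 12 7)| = |(12)(1 9 2 5)(7 10 11)| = 12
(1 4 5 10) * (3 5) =(1 4 3 5 10) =[0, 4, 2, 5, 3, 10, 6, 7, 8, 9, 1]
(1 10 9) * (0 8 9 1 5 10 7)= (0 8 9 5 10 1 7)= [8, 7, 2, 3, 4, 10, 6, 0, 9, 5, 1]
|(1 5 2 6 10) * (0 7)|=|(0 7)(1 5 2 6 10)|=10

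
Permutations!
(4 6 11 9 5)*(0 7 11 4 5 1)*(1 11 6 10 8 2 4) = [7, 0, 4, 3, 10, 5, 1, 6, 2, 11, 8, 9] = (0 7 6 1)(2 4 10 8)(9 11)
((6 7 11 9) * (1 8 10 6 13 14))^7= ((1 8 10 6 7 11 9 13 14))^7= (1 13 11 6 8 14 9 7 10)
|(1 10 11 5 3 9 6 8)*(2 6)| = 9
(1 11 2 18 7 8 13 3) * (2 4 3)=(1 11 4 3)(2 18 7 8 13)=[0, 11, 18, 1, 3, 5, 6, 8, 13, 9, 10, 4, 12, 2, 14, 15, 16, 17, 7]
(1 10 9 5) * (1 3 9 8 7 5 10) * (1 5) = (1 5 3 9 10 8 7) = [0, 5, 2, 9, 4, 3, 6, 1, 7, 10, 8]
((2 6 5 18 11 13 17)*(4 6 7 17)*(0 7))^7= ((0 7 17 2)(4 6 5 18 11 13))^7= (0 2 17 7)(4 6 5 18 11 13)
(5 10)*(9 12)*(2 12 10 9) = (2 12)(5 9 10) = [0, 1, 12, 3, 4, 9, 6, 7, 8, 10, 5, 11, 2]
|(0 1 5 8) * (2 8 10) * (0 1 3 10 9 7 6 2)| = |(0 3 10)(1 5 9 7 6 2 8)| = 21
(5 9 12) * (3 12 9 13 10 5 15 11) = (3 12 15 11)(5 13 10) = [0, 1, 2, 12, 4, 13, 6, 7, 8, 9, 5, 3, 15, 10, 14, 11]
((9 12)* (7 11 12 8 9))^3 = ((7 11 12)(8 9))^3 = (12)(8 9)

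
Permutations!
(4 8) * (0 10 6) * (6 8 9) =(0 10 8 4 9 6) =[10, 1, 2, 3, 9, 5, 0, 7, 4, 6, 8]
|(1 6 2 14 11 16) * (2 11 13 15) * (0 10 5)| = |(0 10 5)(1 6 11 16)(2 14 13 15)| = 12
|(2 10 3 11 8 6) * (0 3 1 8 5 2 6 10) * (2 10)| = |(0 3 11 5 10 1 8 2)| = 8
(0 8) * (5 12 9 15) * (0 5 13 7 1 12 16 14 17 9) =(0 8 5 16 14 17 9 15 13 7 1 12) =[8, 12, 2, 3, 4, 16, 6, 1, 5, 15, 10, 11, 0, 7, 17, 13, 14, 9]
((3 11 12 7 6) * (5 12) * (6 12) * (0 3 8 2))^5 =((0 3 11 5 6 8 2)(7 12))^5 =(0 8 5 3 2 6 11)(7 12)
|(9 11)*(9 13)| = 3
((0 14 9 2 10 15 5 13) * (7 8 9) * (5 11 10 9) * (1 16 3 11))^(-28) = ((0 14 7 8 5 13)(1 16 3 11 10 15)(2 9))^(-28) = (0 7 5)(1 3 10)(8 13 14)(11 15 16)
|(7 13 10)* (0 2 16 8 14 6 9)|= |(0 2 16 8 14 6 9)(7 13 10)|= 21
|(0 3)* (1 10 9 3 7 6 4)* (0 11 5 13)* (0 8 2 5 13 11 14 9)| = |(0 7 6 4 1 10)(2 5 11 13 8)(3 14 9)| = 30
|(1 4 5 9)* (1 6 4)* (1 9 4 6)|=2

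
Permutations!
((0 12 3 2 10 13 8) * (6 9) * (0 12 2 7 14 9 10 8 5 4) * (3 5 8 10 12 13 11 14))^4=(0 14 5 10 6)(2 9 4 11 12)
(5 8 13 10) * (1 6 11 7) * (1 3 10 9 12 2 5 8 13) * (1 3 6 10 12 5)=[0, 10, 1, 12, 4, 13, 11, 6, 3, 5, 8, 7, 2, 9]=(1 10 8 3 12 2)(5 13 9)(6 11 7)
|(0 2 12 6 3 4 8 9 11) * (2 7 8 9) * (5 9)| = |(0 7 8 2 12 6 3 4 5 9 11)| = 11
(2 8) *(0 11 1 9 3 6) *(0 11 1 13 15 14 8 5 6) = [1, 9, 5, 0, 4, 6, 11, 7, 2, 3, 10, 13, 12, 15, 8, 14] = (0 1 9 3)(2 5 6 11 13 15 14 8)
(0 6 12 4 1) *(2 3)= (0 6 12 4 1)(2 3)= [6, 0, 3, 2, 1, 5, 12, 7, 8, 9, 10, 11, 4]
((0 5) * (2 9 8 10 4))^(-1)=(0 5)(2 4 10 8 9)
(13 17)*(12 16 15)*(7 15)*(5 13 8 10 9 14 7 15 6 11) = (5 13 17 8 10 9 14 7 6 11)(12 16 15) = [0, 1, 2, 3, 4, 13, 11, 6, 10, 14, 9, 5, 16, 17, 7, 12, 15, 8]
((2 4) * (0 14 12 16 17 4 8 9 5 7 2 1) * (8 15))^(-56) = ((0 14 12 16 17 4 1)(2 15 8 9 5 7))^(-56) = (17)(2 5 8)(7 9 15)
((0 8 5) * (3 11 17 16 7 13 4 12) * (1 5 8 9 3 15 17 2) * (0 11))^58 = (0 9 3)(1 11)(2 5)(4 15 16 13 12 17 7)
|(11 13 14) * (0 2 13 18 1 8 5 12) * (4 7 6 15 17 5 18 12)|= 6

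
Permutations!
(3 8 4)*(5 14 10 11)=[0, 1, 2, 8, 3, 14, 6, 7, 4, 9, 11, 5, 12, 13, 10]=(3 8 4)(5 14 10 11)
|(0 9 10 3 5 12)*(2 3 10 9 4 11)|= 7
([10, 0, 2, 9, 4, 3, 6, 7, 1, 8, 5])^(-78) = (0 1 8 9 3 5 10)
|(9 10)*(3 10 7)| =4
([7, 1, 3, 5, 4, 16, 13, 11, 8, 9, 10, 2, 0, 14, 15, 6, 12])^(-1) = [12, 1, 11, 2, 4, 3, 15, 0, 8, 9, 10, 7, 16, 6, 13, 14, 5]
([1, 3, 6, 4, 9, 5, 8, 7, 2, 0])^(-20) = [0, 1, 6, 3, 4, 5, 8, 7, 2, 9]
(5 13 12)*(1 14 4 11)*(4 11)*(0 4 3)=(0 4 3)(1 14 11)(5 13 12)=[4, 14, 2, 0, 3, 13, 6, 7, 8, 9, 10, 1, 5, 12, 11]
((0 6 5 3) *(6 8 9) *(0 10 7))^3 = ((0 8 9 6 5 3 10 7))^3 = (0 6 10 8 5 7 9 3)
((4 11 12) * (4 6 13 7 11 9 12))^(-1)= (4 11 7 13 6 12 9)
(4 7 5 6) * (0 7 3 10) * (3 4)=(0 7 5 6 3 10)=[7, 1, 2, 10, 4, 6, 3, 5, 8, 9, 0]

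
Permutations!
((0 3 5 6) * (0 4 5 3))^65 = ((4 5 6))^65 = (4 6 5)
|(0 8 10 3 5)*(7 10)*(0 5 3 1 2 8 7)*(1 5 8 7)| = 7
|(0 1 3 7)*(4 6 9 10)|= |(0 1 3 7)(4 6 9 10)|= 4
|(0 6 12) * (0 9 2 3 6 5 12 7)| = 8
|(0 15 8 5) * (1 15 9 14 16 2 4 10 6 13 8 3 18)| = |(0 9 14 16 2 4 10 6 13 8 5)(1 15 3 18)| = 44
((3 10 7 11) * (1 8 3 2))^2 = (1 3 7 2 8 10 11)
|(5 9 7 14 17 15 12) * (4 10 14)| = 9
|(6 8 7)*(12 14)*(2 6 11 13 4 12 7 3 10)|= |(2 6 8 3 10)(4 12 14 7 11 13)|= 30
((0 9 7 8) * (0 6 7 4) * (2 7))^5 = (0 4 9)(2 7 8 6) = ((0 9 4)(2 7 8 6))^5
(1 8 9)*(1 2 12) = (1 8 9 2 12) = [0, 8, 12, 3, 4, 5, 6, 7, 9, 2, 10, 11, 1]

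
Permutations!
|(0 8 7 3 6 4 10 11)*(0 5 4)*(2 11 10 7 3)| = 20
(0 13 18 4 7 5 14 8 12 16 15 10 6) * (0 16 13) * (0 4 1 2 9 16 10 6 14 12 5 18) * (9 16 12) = (0 4 7 18 1 2 16 15 6 10 14 8 5 9 12 13) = [4, 2, 16, 3, 7, 9, 10, 18, 5, 12, 14, 11, 13, 0, 8, 6, 15, 17, 1]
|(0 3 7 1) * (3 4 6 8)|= |(0 4 6 8 3 7 1)|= 7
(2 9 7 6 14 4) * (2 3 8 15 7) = (2 9)(3 8 15 7 6 14 4) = [0, 1, 9, 8, 3, 5, 14, 6, 15, 2, 10, 11, 12, 13, 4, 7]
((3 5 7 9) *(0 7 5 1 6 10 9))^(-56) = ((0 7)(1 6 10 9 3))^(-56) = (1 3 9 10 6)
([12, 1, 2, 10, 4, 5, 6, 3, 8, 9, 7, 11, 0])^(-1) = (0 12)(3 7 10)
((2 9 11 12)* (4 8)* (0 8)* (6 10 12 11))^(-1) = (0 4 8)(2 12 10 6 9)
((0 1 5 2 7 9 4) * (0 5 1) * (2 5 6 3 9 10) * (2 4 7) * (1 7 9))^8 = ((1 7 10 4 6 3))^8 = (1 10 6)(3 7 4)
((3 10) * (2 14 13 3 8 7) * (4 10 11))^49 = (2 11 7 3 8 13 10 14 4)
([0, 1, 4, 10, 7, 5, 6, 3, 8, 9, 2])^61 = [0, 1, 4, 10, 7, 5, 6, 3, 8, 9, 2]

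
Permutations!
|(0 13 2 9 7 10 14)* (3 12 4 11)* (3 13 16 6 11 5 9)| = 14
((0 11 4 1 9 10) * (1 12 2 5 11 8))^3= ((0 8 1 9 10)(2 5 11 4 12))^3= (0 9 8 10 1)(2 4 5 12 11)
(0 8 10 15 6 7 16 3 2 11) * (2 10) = (0 8 2 11)(3 10 15 6 7 16) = [8, 1, 11, 10, 4, 5, 7, 16, 2, 9, 15, 0, 12, 13, 14, 6, 3]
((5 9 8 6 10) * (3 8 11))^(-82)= (3 6 5 11 8 10 9)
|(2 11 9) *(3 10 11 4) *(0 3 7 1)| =|(0 3 10 11 9 2 4 7 1)| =9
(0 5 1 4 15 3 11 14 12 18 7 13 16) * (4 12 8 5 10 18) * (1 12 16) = (0 10 18 7 13 1 16)(3 11 14 8 5 12 4 15) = [10, 16, 2, 11, 15, 12, 6, 13, 5, 9, 18, 14, 4, 1, 8, 3, 0, 17, 7]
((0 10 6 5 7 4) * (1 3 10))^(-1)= ((0 1 3 10 6 5 7 4))^(-1)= (0 4 7 5 6 10 3 1)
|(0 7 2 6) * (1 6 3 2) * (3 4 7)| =|(0 3 2 4 7 1 6)| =7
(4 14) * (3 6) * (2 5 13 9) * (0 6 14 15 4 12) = (0 6 3 14 12)(2 5 13 9)(4 15) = [6, 1, 5, 14, 15, 13, 3, 7, 8, 2, 10, 11, 0, 9, 12, 4]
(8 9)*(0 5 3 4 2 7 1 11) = [5, 11, 7, 4, 2, 3, 6, 1, 9, 8, 10, 0] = (0 5 3 4 2 7 1 11)(8 9)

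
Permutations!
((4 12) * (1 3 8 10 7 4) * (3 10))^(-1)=(1 12 4 7 10)(3 8)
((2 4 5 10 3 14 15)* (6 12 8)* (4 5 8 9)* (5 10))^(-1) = ((2 10 3 14 15)(4 8 6 12 9))^(-1) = (2 15 14 3 10)(4 9 12 6 8)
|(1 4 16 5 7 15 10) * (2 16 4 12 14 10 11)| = 12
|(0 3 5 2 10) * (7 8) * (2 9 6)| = |(0 3 5 9 6 2 10)(7 8)| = 14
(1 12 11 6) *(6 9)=[0, 12, 2, 3, 4, 5, 1, 7, 8, 6, 10, 9, 11]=(1 12 11 9 6)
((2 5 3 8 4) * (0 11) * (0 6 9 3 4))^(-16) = ((0 11 6 9 3 8)(2 5 4))^(-16) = (0 6 3)(2 4 5)(8 11 9)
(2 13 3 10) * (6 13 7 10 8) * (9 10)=(2 7 9 10)(3 8 6 13)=[0, 1, 7, 8, 4, 5, 13, 9, 6, 10, 2, 11, 12, 3]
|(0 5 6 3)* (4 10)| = 4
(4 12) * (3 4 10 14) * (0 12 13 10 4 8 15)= (0 12 4 13 10 14 3 8 15)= [12, 1, 2, 8, 13, 5, 6, 7, 15, 9, 14, 11, 4, 10, 3, 0]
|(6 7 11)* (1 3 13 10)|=12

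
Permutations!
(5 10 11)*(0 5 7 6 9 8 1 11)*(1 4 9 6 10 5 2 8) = [2, 11, 8, 3, 9, 5, 6, 10, 4, 1, 0, 7] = (0 2 8 4 9 1 11 7 10)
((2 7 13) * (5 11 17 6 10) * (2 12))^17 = ((2 7 13 12)(5 11 17 6 10))^17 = (2 7 13 12)(5 17 10 11 6)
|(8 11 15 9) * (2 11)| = 5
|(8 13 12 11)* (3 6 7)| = |(3 6 7)(8 13 12 11)| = 12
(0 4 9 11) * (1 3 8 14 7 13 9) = (0 4 1 3 8 14 7 13 9 11) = [4, 3, 2, 8, 1, 5, 6, 13, 14, 11, 10, 0, 12, 9, 7]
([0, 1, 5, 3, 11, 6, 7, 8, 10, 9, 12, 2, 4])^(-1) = [0, 1, 11, 3, 12, 2, 5, 6, 7, 9, 8, 4, 10]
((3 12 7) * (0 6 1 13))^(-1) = ((0 6 1 13)(3 12 7))^(-1) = (0 13 1 6)(3 7 12)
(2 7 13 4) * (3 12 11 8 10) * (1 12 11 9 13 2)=(1 12 9 13 4)(2 7)(3 11 8 10)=[0, 12, 7, 11, 1, 5, 6, 2, 10, 13, 3, 8, 9, 4]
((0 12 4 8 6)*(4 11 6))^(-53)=((0 12 11 6)(4 8))^(-53)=(0 6 11 12)(4 8)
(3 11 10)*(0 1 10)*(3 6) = (0 1 10 6 3 11) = [1, 10, 2, 11, 4, 5, 3, 7, 8, 9, 6, 0]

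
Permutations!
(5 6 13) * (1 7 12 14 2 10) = (1 7 12 14 2 10)(5 6 13) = [0, 7, 10, 3, 4, 6, 13, 12, 8, 9, 1, 11, 14, 5, 2]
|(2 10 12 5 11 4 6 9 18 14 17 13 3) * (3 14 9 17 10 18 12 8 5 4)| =14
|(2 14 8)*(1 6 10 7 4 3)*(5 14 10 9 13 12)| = 13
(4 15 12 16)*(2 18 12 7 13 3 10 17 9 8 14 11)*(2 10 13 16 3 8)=[0, 1, 18, 13, 15, 5, 6, 16, 14, 2, 17, 10, 3, 8, 11, 7, 4, 9, 12]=(2 18 12 3 13 8 14 11 10 17 9)(4 15 7 16)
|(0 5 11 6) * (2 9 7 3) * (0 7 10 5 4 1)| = 24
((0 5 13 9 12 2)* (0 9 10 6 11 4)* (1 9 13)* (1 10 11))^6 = (0 12 5 2 10 13 6 11 1 4 9)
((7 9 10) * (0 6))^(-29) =((0 6)(7 9 10))^(-29) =(0 6)(7 9 10)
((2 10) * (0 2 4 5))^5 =((0 2 10 4 5))^5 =(10)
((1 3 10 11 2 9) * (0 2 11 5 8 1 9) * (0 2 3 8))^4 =(11)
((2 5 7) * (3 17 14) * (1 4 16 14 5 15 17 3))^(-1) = (1 14 16 4)(2 7 5 17 15)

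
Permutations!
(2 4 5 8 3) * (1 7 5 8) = (1 7 5)(2 4 8 3) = [0, 7, 4, 2, 8, 1, 6, 5, 3]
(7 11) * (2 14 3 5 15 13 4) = [0, 1, 14, 5, 2, 15, 6, 11, 8, 9, 10, 7, 12, 4, 3, 13] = (2 14 3 5 15 13 4)(7 11)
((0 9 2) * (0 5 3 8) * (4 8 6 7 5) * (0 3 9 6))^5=((0 6 7 5 9 2 4 8 3))^5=(0 2 6 4 7 8 5 3 9)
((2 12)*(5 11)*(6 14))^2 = ((2 12)(5 11)(6 14))^2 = (14)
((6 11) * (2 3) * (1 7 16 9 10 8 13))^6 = ((1 7 16 9 10 8 13)(2 3)(6 11))^6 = (1 13 8 10 9 16 7)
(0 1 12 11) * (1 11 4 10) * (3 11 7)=(0 7 3 11)(1 12 4 10)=[7, 12, 2, 11, 10, 5, 6, 3, 8, 9, 1, 0, 4]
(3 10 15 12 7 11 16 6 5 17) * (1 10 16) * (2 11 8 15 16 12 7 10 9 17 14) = (1 9 17 3 12 10 16 6 5 14 2 11)(7 8 15) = [0, 9, 11, 12, 4, 14, 5, 8, 15, 17, 16, 1, 10, 13, 2, 7, 6, 3]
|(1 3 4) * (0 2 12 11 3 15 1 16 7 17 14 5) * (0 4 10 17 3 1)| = 24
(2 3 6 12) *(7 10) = [0, 1, 3, 6, 4, 5, 12, 10, 8, 9, 7, 11, 2] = (2 3 6 12)(7 10)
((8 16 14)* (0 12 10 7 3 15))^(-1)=((0 12 10 7 3 15)(8 16 14))^(-1)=(0 15 3 7 10 12)(8 14 16)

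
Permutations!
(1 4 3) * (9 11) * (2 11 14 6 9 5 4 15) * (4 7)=(1 15 2 11 5 7 4 3)(6 9 14)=[0, 15, 11, 1, 3, 7, 9, 4, 8, 14, 10, 5, 12, 13, 6, 2]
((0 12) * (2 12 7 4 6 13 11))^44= ((0 7 4 6 13 11 2 12))^44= (0 13)(2 4)(6 12)(7 11)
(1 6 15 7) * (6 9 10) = [0, 9, 2, 3, 4, 5, 15, 1, 8, 10, 6, 11, 12, 13, 14, 7] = (1 9 10 6 15 7)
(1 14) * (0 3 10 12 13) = (0 3 10 12 13)(1 14) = [3, 14, 2, 10, 4, 5, 6, 7, 8, 9, 12, 11, 13, 0, 1]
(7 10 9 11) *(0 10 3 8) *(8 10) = (0 8)(3 10 9 11 7) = [8, 1, 2, 10, 4, 5, 6, 3, 0, 11, 9, 7]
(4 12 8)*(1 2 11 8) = [0, 2, 11, 3, 12, 5, 6, 7, 4, 9, 10, 8, 1] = (1 2 11 8 4 12)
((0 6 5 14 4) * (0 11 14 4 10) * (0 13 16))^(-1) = (0 16 13 10 14 11 4 5 6)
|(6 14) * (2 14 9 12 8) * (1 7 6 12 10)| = |(1 7 6 9 10)(2 14 12 8)| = 20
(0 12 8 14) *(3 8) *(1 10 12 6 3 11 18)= (0 6 3 8 14)(1 10 12 11 18)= [6, 10, 2, 8, 4, 5, 3, 7, 14, 9, 12, 18, 11, 13, 0, 15, 16, 17, 1]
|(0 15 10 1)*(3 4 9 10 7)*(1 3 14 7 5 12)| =20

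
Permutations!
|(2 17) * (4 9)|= 2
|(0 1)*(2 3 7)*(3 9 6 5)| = |(0 1)(2 9 6 5 3 7)| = 6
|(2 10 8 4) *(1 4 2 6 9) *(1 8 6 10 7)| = |(1 4 10 6 9 8 2 7)| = 8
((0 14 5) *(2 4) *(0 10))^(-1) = (0 10 5 14)(2 4)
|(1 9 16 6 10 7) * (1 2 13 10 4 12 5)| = |(1 9 16 6 4 12 5)(2 13 10 7)| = 28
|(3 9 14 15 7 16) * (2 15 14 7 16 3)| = 3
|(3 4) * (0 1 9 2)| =|(0 1 9 2)(3 4)| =4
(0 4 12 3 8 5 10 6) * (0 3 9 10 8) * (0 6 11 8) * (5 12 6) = [4, 1, 2, 5, 6, 0, 3, 7, 12, 10, 11, 8, 9] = (0 4 6 3 5)(8 12 9 10 11)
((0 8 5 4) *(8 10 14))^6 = ((0 10 14 8 5 4))^6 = (14)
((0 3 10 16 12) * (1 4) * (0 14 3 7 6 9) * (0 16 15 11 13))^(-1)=(0 13 11 15 10 3 14 12 16 9 6 7)(1 4)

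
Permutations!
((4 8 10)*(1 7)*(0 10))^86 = (0 4)(8 10)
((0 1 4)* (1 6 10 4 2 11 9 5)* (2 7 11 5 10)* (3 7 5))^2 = (0 2 7 9 4 6 3 11 10)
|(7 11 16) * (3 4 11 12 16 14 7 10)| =|(3 4 11 14 7 12 16 10)| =8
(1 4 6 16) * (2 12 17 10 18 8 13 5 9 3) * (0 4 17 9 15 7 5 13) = (0 4 6 16 1 17 10 18 8)(2 12 9 3)(5 15 7) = [4, 17, 12, 2, 6, 15, 16, 5, 0, 3, 18, 11, 9, 13, 14, 7, 1, 10, 8]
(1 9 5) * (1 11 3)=(1 9 5 11 3)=[0, 9, 2, 1, 4, 11, 6, 7, 8, 5, 10, 3]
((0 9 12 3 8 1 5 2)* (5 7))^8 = ((0 9 12 3 8 1 7 5 2))^8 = (0 2 5 7 1 8 3 12 9)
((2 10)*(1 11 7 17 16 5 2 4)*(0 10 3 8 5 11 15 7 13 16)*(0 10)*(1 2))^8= (1 8 2 10 7)(3 4 17 15 5)(11 16 13)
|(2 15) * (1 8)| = |(1 8)(2 15)| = 2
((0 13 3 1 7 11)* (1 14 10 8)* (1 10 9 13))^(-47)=(0 1 7 11)(3 14 9 13)(8 10)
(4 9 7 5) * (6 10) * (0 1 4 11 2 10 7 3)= [1, 4, 10, 0, 9, 11, 7, 5, 8, 3, 6, 2]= (0 1 4 9 3)(2 10 6 7 5 11)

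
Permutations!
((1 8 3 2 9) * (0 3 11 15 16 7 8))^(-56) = ((0 3 2 9 1)(7 8 11 15 16))^(-56) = (0 1 9 2 3)(7 16 15 11 8)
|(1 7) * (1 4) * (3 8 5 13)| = |(1 7 4)(3 8 5 13)| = 12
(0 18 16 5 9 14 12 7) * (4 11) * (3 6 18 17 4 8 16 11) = [17, 1, 2, 6, 3, 9, 18, 0, 16, 14, 10, 8, 7, 13, 12, 15, 5, 4, 11] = (0 17 4 3 6 18 11 8 16 5 9 14 12 7)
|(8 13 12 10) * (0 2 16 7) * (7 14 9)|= 12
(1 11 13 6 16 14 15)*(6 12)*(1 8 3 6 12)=(1 11 13)(3 6 16 14 15 8)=[0, 11, 2, 6, 4, 5, 16, 7, 3, 9, 10, 13, 12, 1, 15, 8, 14]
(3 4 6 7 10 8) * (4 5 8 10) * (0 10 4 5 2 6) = (0 10 4)(2 6 7 5 8 3) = [10, 1, 6, 2, 0, 8, 7, 5, 3, 9, 4]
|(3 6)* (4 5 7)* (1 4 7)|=|(7)(1 4 5)(3 6)|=6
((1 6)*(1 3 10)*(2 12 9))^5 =(1 6 3 10)(2 9 12)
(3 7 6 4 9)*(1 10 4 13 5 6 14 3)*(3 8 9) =(1 10 4 3 7 14 8 9)(5 6 13) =[0, 10, 2, 7, 3, 6, 13, 14, 9, 1, 4, 11, 12, 5, 8]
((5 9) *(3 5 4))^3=(3 4 9 5)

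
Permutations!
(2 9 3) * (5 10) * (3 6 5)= (2 9 6 5 10 3)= [0, 1, 9, 2, 4, 10, 5, 7, 8, 6, 3]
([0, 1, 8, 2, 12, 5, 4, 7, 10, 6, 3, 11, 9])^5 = (2 8 10 3)(4 12 9 6)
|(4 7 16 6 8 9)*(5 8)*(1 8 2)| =9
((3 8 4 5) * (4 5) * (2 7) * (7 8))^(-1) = ((2 8 5 3 7))^(-1) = (2 7 3 5 8)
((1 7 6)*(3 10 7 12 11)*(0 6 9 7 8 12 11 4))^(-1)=(0 4 12 8 10 3 11 1 6)(7 9)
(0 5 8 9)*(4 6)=(0 5 8 9)(4 6)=[5, 1, 2, 3, 6, 8, 4, 7, 9, 0]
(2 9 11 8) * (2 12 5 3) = (2 9 11 8 12 5 3) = [0, 1, 9, 2, 4, 3, 6, 7, 12, 11, 10, 8, 5]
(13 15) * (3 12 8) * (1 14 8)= (1 14 8 3 12)(13 15)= [0, 14, 2, 12, 4, 5, 6, 7, 3, 9, 10, 11, 1, 15, 8, 13]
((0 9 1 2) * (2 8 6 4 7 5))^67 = (0 6 2 8 5 1 7 9 4) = ((0 9 1 8 6 4 7 5 2))^67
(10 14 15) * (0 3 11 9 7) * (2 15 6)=(0 3 11 9 7)(2 15 10 14 6)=[3, 1, 15, 11, 4, 5, 2, 0, 8, 7, 14, 9, 12, 13, 6, 10]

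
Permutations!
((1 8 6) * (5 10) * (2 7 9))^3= (5 10)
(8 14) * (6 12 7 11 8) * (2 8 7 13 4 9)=(2 8 14 6 12 13 4 9)(7 11)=[0, 1, 8, 3, 9, 5, 12, 11, 14, 2, 10, 7, 13, 4, 6]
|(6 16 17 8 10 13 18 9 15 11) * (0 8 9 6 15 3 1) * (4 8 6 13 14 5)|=|(0 6 16 17 9 3 1)(4 8 10 14 5)(11 15)(13 18)|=70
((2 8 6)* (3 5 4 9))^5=((2 8 6)(3 5 4 9))^5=(2 6 8)(3 5 4 9)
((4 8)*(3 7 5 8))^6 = (3 7 5 8 4)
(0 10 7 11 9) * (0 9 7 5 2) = (0 10 5 2)(7 11) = [10, 1, 0, 3, 4, 2, 6, 11, 8, 9, 5, 7]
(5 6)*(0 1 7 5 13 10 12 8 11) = (0 1 7 5 6 13 10 12 8 11) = [1, 7, 2, 3, 4, 6, 13, 5, 11, 9, 12, 0, 8, 10]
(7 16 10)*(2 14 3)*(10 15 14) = (2 10 7 16 15 14 3) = [0, 1, 10, 2, 4, 5, 6, 16, 8, 9, 7, 11, 12, 13, 3, 14, 15]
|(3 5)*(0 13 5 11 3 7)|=4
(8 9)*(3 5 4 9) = [0, 1, 2, 5, 9, 4, 6, 7, 3, 8] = (3 5 4 9 8)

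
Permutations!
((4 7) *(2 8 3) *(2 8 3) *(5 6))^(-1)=(2 8 3)(4 7)(5 6)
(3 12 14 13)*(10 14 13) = (3 12 13)(10 14) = [0, 1, 2, 12, 4, 5, 6, 7, 8, 9, 14, 11, 13, 3, 10]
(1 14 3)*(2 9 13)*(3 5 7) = (1 14 5 7 3)(2 9 13) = [0, 14, 9, 1, 4, 7, 6, 3, 8, 13, 10, 11, 12, 2, 5]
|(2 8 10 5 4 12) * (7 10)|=7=|(2 8 7 10 5 4 12)|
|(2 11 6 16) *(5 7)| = 4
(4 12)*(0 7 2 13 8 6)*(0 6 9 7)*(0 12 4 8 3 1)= [12, 0, 13, 1, 4, 5, 6, 2, 9, 7, 10, 11, 8, 3]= (0 12 8 9 7 2 13 3 1)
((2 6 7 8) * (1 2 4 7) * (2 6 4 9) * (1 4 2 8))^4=(9)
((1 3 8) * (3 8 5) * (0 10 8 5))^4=((0 10 8 1 5 3))^4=(0 5 8)(1 10 3)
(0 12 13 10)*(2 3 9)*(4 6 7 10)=[12, 1, 3, 9, 6, 5, 7, 10, 8, 2, 0, 11, 13, 4]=(0 12 13 4 6 7 10)(2 3 9)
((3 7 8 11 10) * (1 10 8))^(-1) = (1 7 3 10)(8 11)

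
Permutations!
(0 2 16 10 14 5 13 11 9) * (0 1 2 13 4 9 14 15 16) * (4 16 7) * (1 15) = (0 13 11 14 5 16 10 1 2)(4 9 15 7) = [13, 2, 0, 3, 9, 16, 6, 4, 8, 15, 1, 14, 12, 11, 5, 7, 10]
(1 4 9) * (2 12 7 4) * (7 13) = (1 2 12 13 7 4 9) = [0, 2, 12, 3, 9, 5, 6, 4, 8, 1, 10, 11, 13, 7]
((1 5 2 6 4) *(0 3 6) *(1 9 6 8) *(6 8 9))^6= (0 2 5 1 8 9 3)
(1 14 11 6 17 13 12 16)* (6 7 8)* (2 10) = (1 14 11 7 8 6 17 13 12 16)(2 10) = [0, 14, 10, 3, 4, 5, 17, 8, 6, 9, 2, 7, 16, 12, 11, 15, 1, 13]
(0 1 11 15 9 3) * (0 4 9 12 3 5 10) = [1, 11, 2, 4, 9, 10, 6, 7, 8, 5, 0, 15, 3, 13, 14, 12] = (0 1 11 15 12 3 4 9 5 10)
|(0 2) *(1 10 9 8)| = |(0 2)(1 10 9 8)| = 4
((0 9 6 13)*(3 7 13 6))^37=(0 3 13 9 7)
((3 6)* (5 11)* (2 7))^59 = (2 7)(3 6)(5 11)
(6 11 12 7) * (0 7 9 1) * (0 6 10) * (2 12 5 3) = [7, 6, 12, 2, 4, 3, 11, 10, 8, 1, 0, 5, 9] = (0 7 10)(1 6 11 5 3 2 12 9)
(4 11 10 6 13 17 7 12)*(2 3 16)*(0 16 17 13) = [16, 1, 3, 17, 11, 5, 0, 12, 8, 9, 6, 10, 4, 13, 14, 15, 2, 7] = (0 16 2 3 17 7 12 4 11 10 6)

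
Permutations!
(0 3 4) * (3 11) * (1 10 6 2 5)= (0 11 3 4)(1 10 6 2 5)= [11, 10, 5, 4, 0, 1, 2, 7, 8, 9, 6, 3]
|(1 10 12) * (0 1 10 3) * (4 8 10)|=|(0 1 3)(4 8 10 12)|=12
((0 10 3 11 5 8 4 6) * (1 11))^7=(0 4 5 1 10 6 8 11 3)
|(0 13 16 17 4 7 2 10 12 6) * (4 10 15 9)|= 35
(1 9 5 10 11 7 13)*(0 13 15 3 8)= (0 13 1 9 5 10 11 7 15 3 8)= [13, 9, 2, 8, 4, 10, 6, 15, 0, 5, 11, 7, 12, 1, 14, 3]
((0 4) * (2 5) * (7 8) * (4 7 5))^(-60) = ((0 7 8 5 2 4))^(-60) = (8)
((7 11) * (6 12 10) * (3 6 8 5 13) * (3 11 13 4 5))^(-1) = (3 8 10 12 6)(4 5)(7 11 13)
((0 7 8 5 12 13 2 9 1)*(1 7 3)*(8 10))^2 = (0 1 3)(2 7 8 12)(5 13 9 10)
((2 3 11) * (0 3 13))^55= ((0 3 11 2 13))^55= (13)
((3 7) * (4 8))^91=(3 7)(4 8)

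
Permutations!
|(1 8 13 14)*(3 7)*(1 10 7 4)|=8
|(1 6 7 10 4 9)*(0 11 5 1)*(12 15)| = 18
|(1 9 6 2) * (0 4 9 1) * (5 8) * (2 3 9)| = |(0 4 2)(3 9 6)(5 8)| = 6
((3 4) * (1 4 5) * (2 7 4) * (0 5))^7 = ((0 5 1 2 7 4 3))^7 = (7)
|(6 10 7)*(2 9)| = 6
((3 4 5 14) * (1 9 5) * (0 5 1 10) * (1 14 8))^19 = ((0 5 8 1 9 14 3 4 10))^19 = (0 5 8 1 9 14 3 4 10)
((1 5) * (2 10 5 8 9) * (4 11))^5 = (1 5 10 2 9 8)(4 11)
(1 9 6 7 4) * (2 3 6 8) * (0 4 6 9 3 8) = (0 4 1 3 9)(2 8)(6 7) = [4, 3, 8, 9, 1, 5, 7, 6, 2, 0]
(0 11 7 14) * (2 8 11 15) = (0 15 2 8 11 7 14) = [15, 1, 8, 3, 4, 5, 6, 14, 11, 9, 10, 7, 12, 13, 0, 2]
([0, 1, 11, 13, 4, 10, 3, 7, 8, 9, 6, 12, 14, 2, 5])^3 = (2 14 6)(3 11 5)(10 13 12)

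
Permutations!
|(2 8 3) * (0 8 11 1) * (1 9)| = 7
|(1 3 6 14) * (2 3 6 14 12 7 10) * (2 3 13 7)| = 9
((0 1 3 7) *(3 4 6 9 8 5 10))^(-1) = (0 7 3 10 5 8 9 6 4 1) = ((0 1 4 6 9 8 5 10 3 7))^(-1)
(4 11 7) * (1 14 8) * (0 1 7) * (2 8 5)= (0 1 14 5 2 8 7 4 11)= [1, 14, 8, 3, 11, 2, 6, 4, 7, 9, 10, 0, 12, 13, 5]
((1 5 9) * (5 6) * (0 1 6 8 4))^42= ((0 1 8 4)(5 9 6))^42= (9)(0 8)(1 4)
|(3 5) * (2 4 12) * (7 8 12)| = 10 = |(2 4 7 8 12)(3 5)|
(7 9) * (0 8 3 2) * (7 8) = [7, 1, 0, 2, 4, 5, 6, 9, 3, 8] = (0 7 9 8 3 2)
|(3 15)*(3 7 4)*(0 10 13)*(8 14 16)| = |(0 10 13)(3 15 7 4)(8 14 16)| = 12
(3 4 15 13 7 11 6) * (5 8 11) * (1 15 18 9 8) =[0, 15, 2, 4, 18, 1, 3, 5, 11, 8, 10, 6, 12, 7, 14, 13, 16, 17, 9] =(1 15 13 7 5)(3 4 18 9 8 11 6)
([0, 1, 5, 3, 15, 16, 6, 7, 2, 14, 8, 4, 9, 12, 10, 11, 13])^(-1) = (2 8 10 14 9 12 13 16 5)(4 11 15)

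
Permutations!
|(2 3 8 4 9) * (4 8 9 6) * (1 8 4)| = 12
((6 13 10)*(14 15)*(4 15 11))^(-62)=((4 15 14 11)(6 13 10))^(-62)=(4 14)(6 13 10)(11 15)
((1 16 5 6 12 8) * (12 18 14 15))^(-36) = ((1 16 5 6 18 14 15 12 8))^(-36) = (18)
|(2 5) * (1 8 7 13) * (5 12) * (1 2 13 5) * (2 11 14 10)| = |(1 8 7 5 13 11 14 10 2 12)| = 10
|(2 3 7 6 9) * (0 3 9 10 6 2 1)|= |(0 3 7 2 9 1)(6 10)|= 6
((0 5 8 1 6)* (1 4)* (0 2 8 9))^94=(0 5 9)(1 4 8 2 6)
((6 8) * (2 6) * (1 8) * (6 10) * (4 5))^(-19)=(1 8 2 10 6)(4 5)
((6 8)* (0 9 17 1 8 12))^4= ((0 9 17 1 8 6 12))^4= (0 8 9 6 17 12 1)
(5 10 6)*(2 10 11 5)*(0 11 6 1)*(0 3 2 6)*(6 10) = (0 11 5)(1 3 2 6 10) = [11, 3, 6, 2, 4, 0, 10, 7, 8, 9, 1, 5]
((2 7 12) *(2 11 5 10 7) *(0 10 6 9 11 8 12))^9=(5 6 9 11)(8 12)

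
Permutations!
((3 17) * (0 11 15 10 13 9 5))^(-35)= ((0 11 15 10 13 9 5)(3 17))^(-35)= (3 17)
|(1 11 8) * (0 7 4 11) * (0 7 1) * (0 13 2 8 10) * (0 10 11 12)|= 15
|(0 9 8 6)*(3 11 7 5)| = |(0 9 8 6)(3 11 7 5)| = 4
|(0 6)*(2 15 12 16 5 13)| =|(0 6)(2 15 12 16 5 13)| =6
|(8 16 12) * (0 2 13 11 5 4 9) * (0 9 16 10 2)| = |(2 13 11 5 4 16 12 8 10)| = 9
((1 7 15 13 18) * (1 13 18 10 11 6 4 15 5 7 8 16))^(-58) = ((1 8 16)(4 15 18 13 10 11 6)(5 7))^(-58) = (1 16 8)(4 11 13 15 6 10 18)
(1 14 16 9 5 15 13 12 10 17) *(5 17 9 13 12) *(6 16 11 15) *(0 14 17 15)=[14, 17, 2, 3, 4, 6, 16, 7, 8, 15, 9, 0, 10, 5, 11, 12, 13, 1]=(0 14 11)(1 17)(5 6 16 13)(9 15 12 10)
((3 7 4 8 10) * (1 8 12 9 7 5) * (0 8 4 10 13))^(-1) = (0 13 8)(1 5 3 10 7 9 12 4)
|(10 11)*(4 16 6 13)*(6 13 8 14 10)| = |(4 16 13)(6 8 14 10 11)| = 15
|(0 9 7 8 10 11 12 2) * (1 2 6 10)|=|(0 9 7 8 1 2)(6 10 11 12)|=12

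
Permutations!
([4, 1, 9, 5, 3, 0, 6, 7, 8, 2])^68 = (9)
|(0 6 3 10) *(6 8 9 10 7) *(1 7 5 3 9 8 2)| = 14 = |(0 2 1 7 6 9 10)(3 5)|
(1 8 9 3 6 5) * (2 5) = [0, 8, 5, 6, 4, 1, 2, 7, 9, 3] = (1 8 9 3 6 2 5)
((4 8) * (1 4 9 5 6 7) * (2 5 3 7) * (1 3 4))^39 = (9)(3 7)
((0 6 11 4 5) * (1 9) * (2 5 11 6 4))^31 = (0 4 11 2 5)(1 9)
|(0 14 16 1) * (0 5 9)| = |(0 14 16 1 5 9)| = 6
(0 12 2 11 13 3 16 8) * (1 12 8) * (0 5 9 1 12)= (0 8 5 9 1)(2 11 13 3 16 12)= [8, 0, 11, 16, 4, 9, 6, 7, 5, 1, 10, 13, 2, 3, 14, 15, 12]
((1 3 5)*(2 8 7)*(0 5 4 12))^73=(0 5 1 3 4 12)(2 8 7)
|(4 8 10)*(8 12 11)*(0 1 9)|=15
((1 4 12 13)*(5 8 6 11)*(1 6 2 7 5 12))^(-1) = ((1 4)(2 7 5 8)(6 11 12 13))^(-1) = (1 4)(2 8 5 7)(6 13 12 11)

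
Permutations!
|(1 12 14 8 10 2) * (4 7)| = 6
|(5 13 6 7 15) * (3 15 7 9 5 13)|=|(3 15 13 6 9 5)|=6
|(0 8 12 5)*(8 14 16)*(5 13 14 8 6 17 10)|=10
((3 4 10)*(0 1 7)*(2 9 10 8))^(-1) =(0 7 1)(2 8 4 3 10 9)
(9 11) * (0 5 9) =(0 5 9 11) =[5, 1, 2, 3, 4, 9, 6, 7, 8, 11, 10, 0]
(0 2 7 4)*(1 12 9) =(0 2 7 4)(1 12 9) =[2, 12, 7, 3, 0, 5, 6, 4, 8, 1, 10, 11, 9]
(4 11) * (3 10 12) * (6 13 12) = (3 10 6 13 12)(4 11) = [0, 1, 2, 10, 11, 5, 13, 7, 8, 9, 6, 4, 3, 12]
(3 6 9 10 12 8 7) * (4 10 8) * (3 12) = (3 6 9 8 7 12 4 10) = [0, 1, 2, 6, 10, 5, 9, 12, 7, 8, 3, 11, 4]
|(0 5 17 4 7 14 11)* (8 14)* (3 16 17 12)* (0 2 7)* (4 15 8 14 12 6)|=12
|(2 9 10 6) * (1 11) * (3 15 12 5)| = 4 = |(1 11)(2 9 10 6)(3 15 12 5)|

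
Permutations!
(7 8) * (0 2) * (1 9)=(0 2)(1 9)(7 8)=[2, 9, 0, 3, 4, 5, 6, 8, 7, 1]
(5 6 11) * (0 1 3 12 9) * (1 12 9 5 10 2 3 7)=(0 12 5 6 11 10 2 3 9)(1 7)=[12, 7, 3, 9, 4, 6, 11, 1, 8, 0, 2, 10, 5]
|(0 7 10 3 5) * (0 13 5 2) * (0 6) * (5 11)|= |(0 7 10 3 2 6)(5 13 11)|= 6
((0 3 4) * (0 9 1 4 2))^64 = ((0 3 2)(1 4 9))^64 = (0 3 2)(1 4 9)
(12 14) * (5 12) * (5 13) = (5 12 14 13) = [0, 1, 2, 3, 4, 12, 6, 7, 8, 9, 10, 11, 14, 5, 13]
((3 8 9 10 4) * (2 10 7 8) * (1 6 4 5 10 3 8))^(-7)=(1 7 9 8 4 6)(2 3)(5 10)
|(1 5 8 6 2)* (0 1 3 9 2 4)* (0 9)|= 9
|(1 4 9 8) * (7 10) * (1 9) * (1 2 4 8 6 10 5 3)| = 8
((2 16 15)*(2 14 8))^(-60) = (16) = ((2 16 15 14 8))^(-60)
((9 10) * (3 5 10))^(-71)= (3 5 10 9)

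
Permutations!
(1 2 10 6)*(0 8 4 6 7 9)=(0 8 4 6 1 2 10 7 9)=[8, 2, 10, 3, 6, 5, 1, 9, 4, 0, 7]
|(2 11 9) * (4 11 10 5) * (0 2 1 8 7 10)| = |(0 2)(1 8 7 10 5 4 11 9)| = 8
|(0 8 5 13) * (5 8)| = 3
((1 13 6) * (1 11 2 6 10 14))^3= (1 14 10 13)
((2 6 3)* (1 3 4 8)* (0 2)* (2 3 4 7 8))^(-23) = ((0 3)(1 4 2 6 7 8))^(-23) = (0 3)(1 4 2 6 7 8)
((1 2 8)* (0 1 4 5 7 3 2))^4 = (2 7 4)(3 5 8)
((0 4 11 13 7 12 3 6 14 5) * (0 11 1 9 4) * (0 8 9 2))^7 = ((0 8 9 4 1 2)(3 6 14 5 11 13 7 12))^7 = (0 8 9 4 1 2)(3 12 7 13 11 5 14 6)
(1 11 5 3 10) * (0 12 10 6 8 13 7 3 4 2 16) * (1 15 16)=[12, 11, 1, 6, 2, 4, 8, 3, 13, 9, 15, 5, 10, 7, 14, 16, 0]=(0 12 10 15 16)(1 11 5 4 2)(3 6 8 13 7)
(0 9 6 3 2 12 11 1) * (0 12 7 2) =(0 9 6 3)(1 12 11)(2 7) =[9, 12, 7, 0, 4, 5, 3, 2, 8, 6, 10, 1, 11]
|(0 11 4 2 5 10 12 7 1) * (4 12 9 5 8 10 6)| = |(0 11 12 7 1)(2 8 10 9 5 6 4)| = 35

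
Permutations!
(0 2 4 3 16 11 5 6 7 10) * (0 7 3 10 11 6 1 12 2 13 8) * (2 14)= (0 13 8)(1 12 14 2 4 10 7 11 5)(3 16 6)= [13, 12, 4, 16, 10, 1, 3, 11, 0, 9, 7, 5, 14, 8, 2, 15, 6]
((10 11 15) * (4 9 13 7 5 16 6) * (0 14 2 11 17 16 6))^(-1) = (0 16 17 10 15 11 2 14)(4 6 5 7 13 9)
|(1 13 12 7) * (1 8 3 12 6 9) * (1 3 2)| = |(1 13 6 9 3 12 7 8 2)| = 9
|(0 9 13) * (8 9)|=4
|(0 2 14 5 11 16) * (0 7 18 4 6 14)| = 8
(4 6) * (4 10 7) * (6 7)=[0, 1, 2, 3, 7, 5, 10, 4, 8, 9, 6]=(4 7)(6 10)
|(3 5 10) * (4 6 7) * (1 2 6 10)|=8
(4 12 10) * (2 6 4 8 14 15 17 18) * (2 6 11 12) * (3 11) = (2 3 11 12 10 8 14 15 17 18 6 4) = [0, 1, 3, 11, 2, 5, 4, 7, 14, 9, 8, 12, 10, 13, 15, 17, 16, 18, 6]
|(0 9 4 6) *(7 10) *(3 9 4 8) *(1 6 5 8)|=8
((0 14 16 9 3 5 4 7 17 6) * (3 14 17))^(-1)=(0 6 17)(3 7 4 5)(9 16 14)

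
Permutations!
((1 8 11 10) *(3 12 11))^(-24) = (12)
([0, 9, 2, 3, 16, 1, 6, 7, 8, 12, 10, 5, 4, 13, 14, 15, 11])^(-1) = (1 5 11 16 4 12 9)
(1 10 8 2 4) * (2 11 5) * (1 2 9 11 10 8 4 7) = [0, 8, 7, 3, 2, 9, 6, 1, 10, 11, 4, 5] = (1 8 10 4 2 7)(5 9 11)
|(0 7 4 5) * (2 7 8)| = |(0 8 2 7 4 5)| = 6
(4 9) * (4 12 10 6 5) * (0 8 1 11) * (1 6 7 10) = (0 8 6 5 4 9 12 1 11)(7 10) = [8, 11, 2, 3, 9, 4, 5, 10, 6, 12, 7, 0, 1]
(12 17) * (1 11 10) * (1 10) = [0, 11, 2, 3, 4, 5, 6, 7, 8, 9, 10, 1, 17, 13, 14, 15, 16, 12] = (1 11)(12 17)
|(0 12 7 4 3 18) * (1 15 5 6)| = 12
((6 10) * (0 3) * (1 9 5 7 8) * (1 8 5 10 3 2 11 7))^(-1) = ((0 2 11 7 5 1 9 10 6 3))^(-1) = (0 3 6 10 9 1 5 7 11 2)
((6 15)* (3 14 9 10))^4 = (15)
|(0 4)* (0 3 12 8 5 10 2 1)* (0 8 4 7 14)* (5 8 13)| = |(0 7 14)(1 13 5 10 2)(3 12 4)| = 15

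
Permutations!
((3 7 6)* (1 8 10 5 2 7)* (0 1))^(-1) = ((0 1 8 10 5 2 7 6 3))^(-1) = (0 3 6 7 2 5 10 8 1)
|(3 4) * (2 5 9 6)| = |(2 5 9 6)(3 4)| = 4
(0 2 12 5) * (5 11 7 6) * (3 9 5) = (0 2 12 11 7 6 3 9 5) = [2, 1, 12, 9, 4, 0, 3, 6, 8, 5, 10, 7, 11]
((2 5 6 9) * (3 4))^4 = (9)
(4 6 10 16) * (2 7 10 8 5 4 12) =(2 7 10 16 12)(4 6 8 5) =[0, 1, 7, 3, 6, 4, 8, 10, 5, 9, 16, 11, 2, 13, 14, 15, 12]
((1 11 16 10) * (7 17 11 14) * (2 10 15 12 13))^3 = (1 17 15 2 14 11 12 10 7 16 13) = ((1 14 7 17 11 16 15 12 13 2 10))^3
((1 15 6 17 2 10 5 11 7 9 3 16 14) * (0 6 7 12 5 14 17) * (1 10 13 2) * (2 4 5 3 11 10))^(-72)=((0 6)(1 15 7 9 11 12 3 16 17)(2 13 4 5 10 14))^(-72)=(17)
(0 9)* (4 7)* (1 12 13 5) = [9, 12, 2, 3, 7, 1, 6, 4, 8, 0, 10, 11, 13, 5] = (0 9)(1 12 13 5)(4 7)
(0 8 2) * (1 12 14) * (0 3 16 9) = [8, 12, 3, 16, 4, 5, 6, 7, 2, 0, 10, 11, 14, 13, 1, 15, 9] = (0 8 2 3 16 9)(1 12 14)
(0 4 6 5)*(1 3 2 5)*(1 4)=(0 1 3 2 5)(4 6)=[1, 3, 5, 2, 6, 0, 4]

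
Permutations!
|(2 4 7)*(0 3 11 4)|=6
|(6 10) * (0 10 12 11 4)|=6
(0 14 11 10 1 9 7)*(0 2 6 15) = (0 14 11 10 1 9 7 2 6 15) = [14, 9, 6, 3, 4, 5, 15, 2, 8, 7, 1, 10, 12, 13, 11, 0]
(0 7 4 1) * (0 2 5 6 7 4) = (0 4 1 2 5 6 7) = [4, 2, 5, 3, 1, 6, 7, 0]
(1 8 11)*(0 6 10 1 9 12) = (0 6 10 1 8 11 9 12) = [6, 8, 2, 3, 4, 5, 10, 7, 11, 12, 1, 9, 0]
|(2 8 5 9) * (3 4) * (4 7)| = 12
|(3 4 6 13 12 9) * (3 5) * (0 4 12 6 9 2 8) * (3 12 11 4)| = 18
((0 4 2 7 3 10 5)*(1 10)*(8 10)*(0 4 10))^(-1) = ((0 10 5 4 2 7 3 1 8))^(-1) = (0 8 1 3 7 2 4 5 10)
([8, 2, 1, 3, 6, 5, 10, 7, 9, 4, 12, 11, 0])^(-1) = [12, 2, 1, 3, 9, 5, 4, 7, 0, 8, 6, 11, 10]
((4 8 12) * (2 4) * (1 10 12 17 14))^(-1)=(1 14 17 8 4 2 12 10)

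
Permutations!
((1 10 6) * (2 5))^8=(1 6 10)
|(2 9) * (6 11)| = 2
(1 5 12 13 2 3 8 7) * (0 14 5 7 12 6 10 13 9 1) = (0 14 5 6 10 13 2 3 8 12 9 1 7) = [14, 7, 3, 8, 4, 6, 10, 0, 12, 1, 13, 11, 9, 2, 5]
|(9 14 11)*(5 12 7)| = |(5 12 7)(9 14 11)| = 3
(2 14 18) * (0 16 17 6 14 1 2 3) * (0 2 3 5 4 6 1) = [16, 3, 0, 2, 6, 4, 14, 7, 8, 9, 10, 11, 12, 13, 18, 15, 17, 1, 5] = (0 16 17 1 3 2)(4 6 14 18 5)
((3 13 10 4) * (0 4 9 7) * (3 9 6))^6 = ((0 4 9 7)(3 13 10 6))^6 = (0 9)(3 10)(4 7)(6 13)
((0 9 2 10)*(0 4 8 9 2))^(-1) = (0 9 8 4 10 2) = ((0 2 10 4 8 9))^(-1)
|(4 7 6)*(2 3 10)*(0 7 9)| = |(0 7 6 4 9)(2 3 10)| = 15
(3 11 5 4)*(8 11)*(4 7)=(3 8 11 5 7 4)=[0, 1, 2, 8, 3, 7, 6, 4, 11, 9, 10, 5]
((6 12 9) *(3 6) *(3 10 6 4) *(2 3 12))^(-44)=((2 3 4 12 9 10 6))^(-44)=(2 10 12 3 6 9 4)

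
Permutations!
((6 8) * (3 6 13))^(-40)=((3 6 8 13))^(-40)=(13)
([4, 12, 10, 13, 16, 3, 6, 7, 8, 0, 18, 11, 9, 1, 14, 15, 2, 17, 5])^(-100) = [13, 18, 9, 2, 1, 16, 6, 7, 8, 3, 0, 11, 5, 10, 14, 15, 12, 17, 4]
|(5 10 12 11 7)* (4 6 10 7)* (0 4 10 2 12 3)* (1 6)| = 18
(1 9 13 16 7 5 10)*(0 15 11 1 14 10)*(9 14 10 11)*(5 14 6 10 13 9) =[15, 6, 2, 3, 4, 0, 10, 14, 8, 9, 13, 1, 12, 16, 11, 5, 7] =(0 15 5)(1 6 10 13 16 7 14 11)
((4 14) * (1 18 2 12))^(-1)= (1 12 2 18)(4 14)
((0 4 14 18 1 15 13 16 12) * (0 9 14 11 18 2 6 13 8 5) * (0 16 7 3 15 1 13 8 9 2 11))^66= (3 9 11 13)(7 15 14 18)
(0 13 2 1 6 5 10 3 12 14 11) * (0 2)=(0 13)(1 6 5 10 3 12 14 11 2)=[13, 6, 1, 12, 4, 10, 5, 7, 8, 9, 3, 2, 14, 0, 11]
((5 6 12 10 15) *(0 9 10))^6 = ((0 9 10 15 5 6 12))^6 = (0 12 6 5 15 10 9)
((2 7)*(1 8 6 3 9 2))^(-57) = (1 7 2 9 3 6 8)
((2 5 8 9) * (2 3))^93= ((2 5 8 9 3))^93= (2 9 5 3 8)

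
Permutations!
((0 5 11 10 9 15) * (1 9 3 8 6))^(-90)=((0 5 11 10 3 8 6 1 9 15))^(-90)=(15)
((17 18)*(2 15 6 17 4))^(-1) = (2 4 18 17 6 15)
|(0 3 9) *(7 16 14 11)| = |(0 3 9)(7 16 14 11)| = 12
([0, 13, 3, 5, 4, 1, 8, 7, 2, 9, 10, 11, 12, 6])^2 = [0, 6, 5, 1, 4, 13, 2, 7, 3, 9, 10, 11, 12, 8]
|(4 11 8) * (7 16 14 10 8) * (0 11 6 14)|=20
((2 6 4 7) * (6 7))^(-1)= ((2 7)(4 6))^(-1)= (2 7)(4 6)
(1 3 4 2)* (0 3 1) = (0 3 4 2) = [3, 1, 0, 4, 2]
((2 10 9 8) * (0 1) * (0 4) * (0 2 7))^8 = ((0 1 4 2 10 9 8 7))^8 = (10)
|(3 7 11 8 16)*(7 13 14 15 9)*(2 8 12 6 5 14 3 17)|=|(2 8 16 17)(3 13)(5 14 15 9 7 11 12 6)|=8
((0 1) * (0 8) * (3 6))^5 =(0 8 1)(3 6)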